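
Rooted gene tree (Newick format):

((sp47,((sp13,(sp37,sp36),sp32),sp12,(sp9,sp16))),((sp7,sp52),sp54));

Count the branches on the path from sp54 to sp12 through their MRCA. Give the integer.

The MRCA of sp54 and sp12 is the root of the tree.
From sp54 up to that node: 2 branches. From sp12 up to the same node: 3 branches. Total: 2 + 3 = 5.

5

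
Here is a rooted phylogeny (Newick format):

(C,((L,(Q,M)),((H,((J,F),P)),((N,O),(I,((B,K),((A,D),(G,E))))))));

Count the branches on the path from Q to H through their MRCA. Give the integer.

6

The MRCA of Q and H is the node subtending ((L,(Q,M)),((H,((J,F),P)),((N,O),(I,((B,K),((A,D),(G,E))))))).
From Q up to that node: 3 branches. From H up to the same node: 3 branches. Total: 3 + 3 = 6.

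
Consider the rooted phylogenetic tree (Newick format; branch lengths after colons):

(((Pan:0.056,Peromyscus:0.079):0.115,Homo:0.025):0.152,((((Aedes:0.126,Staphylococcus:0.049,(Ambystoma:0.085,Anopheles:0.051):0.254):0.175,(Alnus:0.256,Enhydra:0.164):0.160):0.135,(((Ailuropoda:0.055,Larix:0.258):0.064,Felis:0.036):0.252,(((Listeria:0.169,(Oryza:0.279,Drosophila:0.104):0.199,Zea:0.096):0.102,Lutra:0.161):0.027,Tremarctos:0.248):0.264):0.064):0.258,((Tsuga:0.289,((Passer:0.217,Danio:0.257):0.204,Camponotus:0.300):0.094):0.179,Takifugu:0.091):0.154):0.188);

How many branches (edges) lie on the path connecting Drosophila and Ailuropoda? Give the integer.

The MRCA of Drosophila and Ailuropoda is the node subtending (((Ailuropoda,Larix),Felis),(((Listeria,(Oryza,Drosophila),Zea),Lutra),Tremarctos)).
From Drosophila up to that node: 5 branches. From Ailuropoda up to the same node: 3 branches. Total: 5 + 3 = 8.

8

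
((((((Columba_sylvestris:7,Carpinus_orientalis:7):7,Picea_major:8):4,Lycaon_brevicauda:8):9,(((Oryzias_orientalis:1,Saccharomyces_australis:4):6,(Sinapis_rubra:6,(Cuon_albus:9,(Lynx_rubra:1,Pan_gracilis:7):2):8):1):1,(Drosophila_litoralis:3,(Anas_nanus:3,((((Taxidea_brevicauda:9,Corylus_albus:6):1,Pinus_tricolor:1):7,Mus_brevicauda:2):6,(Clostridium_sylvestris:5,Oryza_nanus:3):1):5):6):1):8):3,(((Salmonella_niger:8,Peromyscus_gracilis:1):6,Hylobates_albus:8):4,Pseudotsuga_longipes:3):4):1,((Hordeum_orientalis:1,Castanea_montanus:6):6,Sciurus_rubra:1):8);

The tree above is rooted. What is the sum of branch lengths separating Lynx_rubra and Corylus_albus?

The path runs Lynx_rubra → … → MRCA → … → Corylus_albus; the MRCA is the node subtending (((Oryzias_orientalis,Saccharomyces_australis),(Sinapis_rubra,(Cuon_albus,(Lynx_rubra,Pan_gracilis)))),(Drosophila_litoralis,(Anas_nanus,((((Taxidea_brevicauda,Corylus_albus),Pinus_tricolor),Mus_brevicauda),(Clostridium_sylvestris,Oryza_nanus))))).
Branch lengths along that path: 1 + 2 + 8 + 1 + 1 + 1 + 6 + 5 + 6 + 7 + 1 + 6 = 45.

45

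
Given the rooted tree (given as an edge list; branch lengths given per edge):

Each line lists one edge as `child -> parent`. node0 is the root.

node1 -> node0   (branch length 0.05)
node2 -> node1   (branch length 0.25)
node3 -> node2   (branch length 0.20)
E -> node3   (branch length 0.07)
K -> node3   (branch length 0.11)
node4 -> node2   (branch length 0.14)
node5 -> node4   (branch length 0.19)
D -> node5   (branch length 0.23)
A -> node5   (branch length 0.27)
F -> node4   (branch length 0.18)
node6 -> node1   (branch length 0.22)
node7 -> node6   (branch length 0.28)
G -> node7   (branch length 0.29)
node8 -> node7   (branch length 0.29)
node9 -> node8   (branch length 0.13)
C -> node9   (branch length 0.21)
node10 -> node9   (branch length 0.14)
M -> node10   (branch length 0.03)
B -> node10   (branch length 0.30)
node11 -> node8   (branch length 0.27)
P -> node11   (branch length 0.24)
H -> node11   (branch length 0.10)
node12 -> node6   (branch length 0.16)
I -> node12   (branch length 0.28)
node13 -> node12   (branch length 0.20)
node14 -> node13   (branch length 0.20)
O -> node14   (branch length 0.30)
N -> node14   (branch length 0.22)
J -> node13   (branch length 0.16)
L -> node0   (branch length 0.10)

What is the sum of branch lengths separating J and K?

1.30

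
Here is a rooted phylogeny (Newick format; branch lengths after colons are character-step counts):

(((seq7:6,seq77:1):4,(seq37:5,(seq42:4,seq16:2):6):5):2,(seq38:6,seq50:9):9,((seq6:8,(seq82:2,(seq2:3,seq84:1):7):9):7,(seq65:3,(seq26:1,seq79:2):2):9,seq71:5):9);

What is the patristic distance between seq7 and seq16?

23

The path runs seq7 → … → MRCA → … → seq16; the MRCA is the node subtending ((seq7,seq77),(seq37,(seq42,seq16))).
Branch lengths along that path: 6 + 4 + 5 + 6 + 2 = 23.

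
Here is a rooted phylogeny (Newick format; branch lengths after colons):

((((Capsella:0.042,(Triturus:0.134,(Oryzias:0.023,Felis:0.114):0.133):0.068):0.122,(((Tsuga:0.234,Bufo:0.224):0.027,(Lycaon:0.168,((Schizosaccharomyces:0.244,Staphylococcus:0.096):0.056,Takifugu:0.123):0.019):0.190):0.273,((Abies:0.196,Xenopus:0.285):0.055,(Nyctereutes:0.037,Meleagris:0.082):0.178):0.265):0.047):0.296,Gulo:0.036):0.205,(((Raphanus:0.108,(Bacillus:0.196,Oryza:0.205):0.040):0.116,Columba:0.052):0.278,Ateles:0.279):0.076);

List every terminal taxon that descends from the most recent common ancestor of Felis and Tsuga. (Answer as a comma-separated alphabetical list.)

Abies, Bufo, Capsella, Felis, Lycaon, Meleagris, Nyctereutes, Oryzias, Schizosaccharomyces, Staphylococcus, Takifugu, Triturus, Tsuga, Xenopus

Tracing Felis: it sits inside (Oryzias,Felis).
Tracing Tsuga: it sits inside (Tsuga,Bufo).
The smallest clade enclosing both is ((Capsella,(Triturus,(Oryzias,Felis))),(((Tsuga,Bufo),(Lycaon,((Schizosaccharomyces,Staphylococcus),Takifugu))),((Abies,Xenopus),(Nyctereutes,Meleagris)))); the answer is its 14 terminal taxa in alphabetical order.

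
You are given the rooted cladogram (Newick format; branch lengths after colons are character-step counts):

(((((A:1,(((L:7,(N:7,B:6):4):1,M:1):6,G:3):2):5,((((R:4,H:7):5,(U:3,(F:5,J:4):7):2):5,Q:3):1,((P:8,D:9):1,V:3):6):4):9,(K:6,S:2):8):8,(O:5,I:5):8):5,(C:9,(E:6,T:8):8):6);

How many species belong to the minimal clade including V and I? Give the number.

The MRCA of V and I is the node subtending ((((A,(((L,(N,B)),M),G)),((((R,H),(U,(F,J))),Q),((P,D),V))),(K,S)),(O,I)).
That clade contains 19 terminal taxa: A, B, D, F, G, H, I, J, K, L, M, N, O, P, Q, R, S, U, V.

19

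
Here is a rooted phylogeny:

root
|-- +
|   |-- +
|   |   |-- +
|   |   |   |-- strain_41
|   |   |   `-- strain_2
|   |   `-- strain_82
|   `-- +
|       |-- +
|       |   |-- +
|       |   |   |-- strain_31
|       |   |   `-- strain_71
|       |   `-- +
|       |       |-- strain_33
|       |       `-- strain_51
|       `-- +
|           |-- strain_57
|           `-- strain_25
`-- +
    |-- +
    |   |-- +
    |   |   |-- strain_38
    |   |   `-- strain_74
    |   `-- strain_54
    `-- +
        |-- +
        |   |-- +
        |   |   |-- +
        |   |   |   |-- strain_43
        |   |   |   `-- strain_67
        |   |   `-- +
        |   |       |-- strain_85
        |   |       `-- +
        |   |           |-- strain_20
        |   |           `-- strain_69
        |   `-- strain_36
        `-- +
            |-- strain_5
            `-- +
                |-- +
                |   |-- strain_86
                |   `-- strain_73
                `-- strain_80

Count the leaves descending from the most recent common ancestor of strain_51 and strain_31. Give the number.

The MRCA of strain_51 and strain_31 is the node subtending ((strain_31,strain_71),(strain_33,strain_51)).
That clade contains 4 terminal taxa: strain_31, strain_33, strain_51, strain_71.

4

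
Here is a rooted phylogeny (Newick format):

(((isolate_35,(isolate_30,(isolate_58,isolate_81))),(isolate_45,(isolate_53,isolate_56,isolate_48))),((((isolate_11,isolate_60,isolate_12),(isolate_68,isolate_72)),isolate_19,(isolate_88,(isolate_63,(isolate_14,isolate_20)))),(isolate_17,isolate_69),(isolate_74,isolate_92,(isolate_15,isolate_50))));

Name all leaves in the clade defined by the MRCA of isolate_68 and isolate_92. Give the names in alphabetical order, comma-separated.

Tracing isolate_68: it sits inside (isolate_68,isolate_72).
Tracing isolate_92: it sits inside (isolate_74,isolate_92,(isolate_15,isolate_50)).
The smallest clade enclosing both is ((((isolate_11,isolate_60,isolate_12),(isolate_68,isolate_72)),isolate_19,(isolate_88,(isolate_63,(isolate_14,isolate_20)))),(isolate_17,isolate_69),(isolate_74,isolate_92,(isolate_15,isolate_50))); the answer is its 16 terminal taxa in alphabetical order.

isolate_11, isolate_12, isolate_14, isolate_15, isolate_17, isolate_19, isolate_20, isolate_50, isolate_60, isolate_63, isolate_68, isolate_69, isolate_72, isolate_74, isolate_88, isolate_92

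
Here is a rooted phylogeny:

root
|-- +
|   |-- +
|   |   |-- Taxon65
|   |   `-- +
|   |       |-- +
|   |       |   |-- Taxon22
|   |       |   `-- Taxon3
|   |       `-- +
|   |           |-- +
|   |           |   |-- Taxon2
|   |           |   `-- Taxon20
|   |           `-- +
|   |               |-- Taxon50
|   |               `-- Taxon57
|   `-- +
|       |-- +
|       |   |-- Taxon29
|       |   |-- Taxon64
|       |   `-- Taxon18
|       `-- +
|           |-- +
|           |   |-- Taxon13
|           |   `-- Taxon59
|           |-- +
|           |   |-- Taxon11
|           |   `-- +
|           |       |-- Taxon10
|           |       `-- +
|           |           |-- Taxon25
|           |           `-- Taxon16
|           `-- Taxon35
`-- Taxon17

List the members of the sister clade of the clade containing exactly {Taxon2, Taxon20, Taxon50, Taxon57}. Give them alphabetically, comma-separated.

Taxon22, Taxon3

The clade containing exactly {Taxon2, Taxon20, Taxon50, Taxon57} attaches to the tree at the node subtending ((Taxon22,Taxon3),((Taxon2,Taxon20),(Taxon50,Taxon57))).
The other lineage descending from that same node — the sister group — is (Taxon22,Taxon3); its 2 tips in alphabetical order are the answer.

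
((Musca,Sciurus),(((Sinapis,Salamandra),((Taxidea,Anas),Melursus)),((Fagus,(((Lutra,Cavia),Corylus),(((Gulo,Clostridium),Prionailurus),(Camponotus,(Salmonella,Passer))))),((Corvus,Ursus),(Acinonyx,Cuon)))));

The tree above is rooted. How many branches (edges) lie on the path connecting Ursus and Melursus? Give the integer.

7

The MRCA of Ursus and Melursus is the node subtending (((Sinapis,Salamandra),((Taxidea,Anas),Melursus)),((Fagus,(((Lutra,Cavia),Corylus),(((Gulo,Clostridium),Prionailurus),(Camponotus,(Salmonella,Passer))))),((Corvus,Ursus),(Acinonyx,Cuon)))).
From Ursus up to that node: 4 branches. From Melursus up to the same node: 3 branches. Total: 4 + 3 = 7.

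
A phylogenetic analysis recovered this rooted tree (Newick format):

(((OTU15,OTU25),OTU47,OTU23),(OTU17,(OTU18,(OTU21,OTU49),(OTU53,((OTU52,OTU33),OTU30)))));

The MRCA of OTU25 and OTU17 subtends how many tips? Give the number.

The MRCA of OTU25 and OTU17 is the root, so the clade is the entire tree.
That clade contains 12 terminal taxa: OTU15, OTU17, OTU18, OTU21, OTU23, OTU25, OTU30, OTU33, OTU47, OTU49, OTU52, OTU53.

12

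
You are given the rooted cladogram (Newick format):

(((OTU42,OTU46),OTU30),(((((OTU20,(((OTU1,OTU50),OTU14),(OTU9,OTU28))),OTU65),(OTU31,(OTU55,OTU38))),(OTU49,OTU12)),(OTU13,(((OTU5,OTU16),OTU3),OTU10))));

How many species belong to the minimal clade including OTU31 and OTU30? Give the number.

20

The MRCA of OTU31 and OTU30 is the root, so the clade is the entire tree.
That clade contains 20 terminal taxa: OTU1, OTU10, OTU12, OTU13, OTU14, OTU16, OTU20, OTU28, OTU3, OTU30, OTU31, OTU38, OTU42, OTU46, OTU49, OTU5, OTU50, OTU55, OTU65, OTU9.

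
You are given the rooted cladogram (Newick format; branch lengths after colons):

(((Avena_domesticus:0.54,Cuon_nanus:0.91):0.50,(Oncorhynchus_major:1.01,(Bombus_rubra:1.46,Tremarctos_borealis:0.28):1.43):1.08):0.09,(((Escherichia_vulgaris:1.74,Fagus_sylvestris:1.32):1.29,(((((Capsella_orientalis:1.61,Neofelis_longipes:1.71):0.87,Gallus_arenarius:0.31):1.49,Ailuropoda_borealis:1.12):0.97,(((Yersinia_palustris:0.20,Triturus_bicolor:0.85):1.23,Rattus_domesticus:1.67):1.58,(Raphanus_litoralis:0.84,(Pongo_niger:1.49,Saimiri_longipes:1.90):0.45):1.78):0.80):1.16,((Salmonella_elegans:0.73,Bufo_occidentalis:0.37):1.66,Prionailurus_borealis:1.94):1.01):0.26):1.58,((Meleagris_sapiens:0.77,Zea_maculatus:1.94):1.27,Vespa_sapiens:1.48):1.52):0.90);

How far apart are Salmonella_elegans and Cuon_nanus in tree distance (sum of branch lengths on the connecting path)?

7.64

The path runs Salmonella_elegans → … → MRCA → … → Cuon_nanus; the MRCA is the root of the tree.
Branch lengths along that path: 0.73 + 1.66 + 1.01 + 0.26 + 1.58 + 0.90 + 0.09 + 0.50 + 0.91 = 7.64.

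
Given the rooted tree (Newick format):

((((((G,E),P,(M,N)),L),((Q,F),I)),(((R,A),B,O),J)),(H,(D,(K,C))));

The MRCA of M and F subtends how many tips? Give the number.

9

The MRCA of M and F is the node subtending ((((G,E),P,(M,N)),L),((Q,F),I)).
That clade contains 9 terminal taxa: E, F, G, I, L, M, N, P, Q.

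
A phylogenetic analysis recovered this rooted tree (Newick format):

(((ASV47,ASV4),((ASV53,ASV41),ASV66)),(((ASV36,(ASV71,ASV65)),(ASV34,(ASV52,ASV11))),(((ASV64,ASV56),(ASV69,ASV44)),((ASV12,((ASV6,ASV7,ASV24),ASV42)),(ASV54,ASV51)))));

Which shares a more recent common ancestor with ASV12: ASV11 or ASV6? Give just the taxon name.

ASV6

The MRCA of ASV12 and ASV6 subtends (ASV12,((ASV6,ASV7,ASV24),ASV42)) (5 taxa).
The MRCA of ASV12 and ASV11 subtends (((ASV36,(ASV71,ASV65)),(ASV34,(ASV52,ASV11))),(((ASV64,ASV56),(ASV69,ASV44)),((ASV12,((ASV6,ASV7,ASV24),ASV42)),(ASV54,ASV51)))) (17 taxa).
The first is nested inside the second, so ASV12 shares a more recent common ancestor with ASV6.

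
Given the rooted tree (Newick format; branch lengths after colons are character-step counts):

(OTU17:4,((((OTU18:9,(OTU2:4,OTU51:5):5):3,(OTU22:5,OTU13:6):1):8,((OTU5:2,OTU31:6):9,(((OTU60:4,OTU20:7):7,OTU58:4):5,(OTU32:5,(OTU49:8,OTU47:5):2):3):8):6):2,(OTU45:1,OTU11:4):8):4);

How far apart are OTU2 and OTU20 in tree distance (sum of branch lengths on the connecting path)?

The path runs OTU2 → … → MRCA → … → OTU20; the MRCA is the node subtending (((OTU18,(OTU2,OTU51)),(OTU22,OTU13)),((OTU5,OTU31),(((OTU60,OTU20),OTU58),(OTU32,(OTU49,OTU47))))).
Branch lengths along that path: 4 + 5 + 3 + 8 + 6 + 8 + 5 + 7 + 7 = 53.

53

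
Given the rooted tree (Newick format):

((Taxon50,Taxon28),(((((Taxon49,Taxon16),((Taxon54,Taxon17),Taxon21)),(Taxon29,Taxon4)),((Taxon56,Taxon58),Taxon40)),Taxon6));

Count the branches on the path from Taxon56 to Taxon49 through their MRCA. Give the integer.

7

The MRCA of Taxon56 and Taxon49 is the node subtending ((((Taxon49,Taxon16),((Taxon54,Taxon17),Taxon21)),(Taxon29,Taxon4)),((Taxon56,Taxon58),Taxon40)).
From Taxon56 up to that node: 3 branches. From Taxon49 up to the same node: 4 branches. Total: 3 + 4 = 7.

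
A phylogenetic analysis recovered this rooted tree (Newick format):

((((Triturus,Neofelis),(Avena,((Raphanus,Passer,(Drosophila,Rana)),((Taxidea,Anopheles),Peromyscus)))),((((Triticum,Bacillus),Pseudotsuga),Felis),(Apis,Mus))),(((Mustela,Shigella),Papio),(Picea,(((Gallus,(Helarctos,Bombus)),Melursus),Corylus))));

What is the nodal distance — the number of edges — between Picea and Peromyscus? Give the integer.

9

The MRCA of Picea and Peromyscus is the root of the tree.
From Picea up to that node: 3 branches. From Peromyscus up to the same node: 6 branches. Total: 3 + 6 = 9.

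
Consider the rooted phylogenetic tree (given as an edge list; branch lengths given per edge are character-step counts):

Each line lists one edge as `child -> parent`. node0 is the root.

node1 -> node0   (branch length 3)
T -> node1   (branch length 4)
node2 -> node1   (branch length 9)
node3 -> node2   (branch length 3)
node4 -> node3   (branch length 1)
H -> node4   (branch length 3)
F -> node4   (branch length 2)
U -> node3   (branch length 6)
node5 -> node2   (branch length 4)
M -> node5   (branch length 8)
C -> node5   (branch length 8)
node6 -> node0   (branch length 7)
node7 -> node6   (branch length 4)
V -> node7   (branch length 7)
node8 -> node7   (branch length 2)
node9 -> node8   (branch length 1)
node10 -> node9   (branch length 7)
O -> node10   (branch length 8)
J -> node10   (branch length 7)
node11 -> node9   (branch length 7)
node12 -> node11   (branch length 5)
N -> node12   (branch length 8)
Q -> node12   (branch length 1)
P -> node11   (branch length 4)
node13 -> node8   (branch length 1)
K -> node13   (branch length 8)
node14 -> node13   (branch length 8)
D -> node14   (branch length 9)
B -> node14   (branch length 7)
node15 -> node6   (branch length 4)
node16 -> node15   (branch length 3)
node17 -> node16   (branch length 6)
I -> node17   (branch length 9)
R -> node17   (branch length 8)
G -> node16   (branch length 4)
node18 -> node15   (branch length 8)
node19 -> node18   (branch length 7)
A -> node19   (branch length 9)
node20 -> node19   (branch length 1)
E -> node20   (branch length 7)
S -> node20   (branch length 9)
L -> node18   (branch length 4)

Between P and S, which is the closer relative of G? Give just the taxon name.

S

The MRCA of G and S subtends (((I,R),G),((A,(E,S)),L)) (7 taxa).
The MRCA of G and P subtends ((V,(((O,J),((N,Q),P)),(K,(D,B)))),(((I,R),G),((A,(E,S)),L))) (16 taxa).
The first is nested inside the second, so G shares a more recent common ancestor with S.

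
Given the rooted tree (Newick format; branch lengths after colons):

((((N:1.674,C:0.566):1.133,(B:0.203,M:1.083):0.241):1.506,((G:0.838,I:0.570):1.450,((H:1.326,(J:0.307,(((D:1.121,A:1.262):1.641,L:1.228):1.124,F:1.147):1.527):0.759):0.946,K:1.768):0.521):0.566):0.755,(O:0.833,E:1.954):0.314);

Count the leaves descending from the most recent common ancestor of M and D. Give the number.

The MRCA of M and D is the node subtending (((N,C),(B,M)),((G,I),((H,(J,(((D,A),L),F))),K))).
That clade contains 13 terminal taxa: A, B, C, D, F, G, H, I, J, K, L, M, N.

13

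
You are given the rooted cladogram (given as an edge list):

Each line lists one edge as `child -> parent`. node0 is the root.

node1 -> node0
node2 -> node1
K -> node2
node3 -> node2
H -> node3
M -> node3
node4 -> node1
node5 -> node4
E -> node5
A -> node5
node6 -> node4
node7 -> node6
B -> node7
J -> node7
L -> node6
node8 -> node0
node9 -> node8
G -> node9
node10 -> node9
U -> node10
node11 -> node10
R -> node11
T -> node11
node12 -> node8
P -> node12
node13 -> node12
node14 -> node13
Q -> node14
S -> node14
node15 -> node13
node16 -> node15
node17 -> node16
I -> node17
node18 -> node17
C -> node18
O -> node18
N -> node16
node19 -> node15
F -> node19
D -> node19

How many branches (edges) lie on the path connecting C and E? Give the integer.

The MRCA of C and E is the root of the tree.
From C up to that node: 8 branches. From E up to the same node: 4 branches. Total: 8 + 4 = 12.

12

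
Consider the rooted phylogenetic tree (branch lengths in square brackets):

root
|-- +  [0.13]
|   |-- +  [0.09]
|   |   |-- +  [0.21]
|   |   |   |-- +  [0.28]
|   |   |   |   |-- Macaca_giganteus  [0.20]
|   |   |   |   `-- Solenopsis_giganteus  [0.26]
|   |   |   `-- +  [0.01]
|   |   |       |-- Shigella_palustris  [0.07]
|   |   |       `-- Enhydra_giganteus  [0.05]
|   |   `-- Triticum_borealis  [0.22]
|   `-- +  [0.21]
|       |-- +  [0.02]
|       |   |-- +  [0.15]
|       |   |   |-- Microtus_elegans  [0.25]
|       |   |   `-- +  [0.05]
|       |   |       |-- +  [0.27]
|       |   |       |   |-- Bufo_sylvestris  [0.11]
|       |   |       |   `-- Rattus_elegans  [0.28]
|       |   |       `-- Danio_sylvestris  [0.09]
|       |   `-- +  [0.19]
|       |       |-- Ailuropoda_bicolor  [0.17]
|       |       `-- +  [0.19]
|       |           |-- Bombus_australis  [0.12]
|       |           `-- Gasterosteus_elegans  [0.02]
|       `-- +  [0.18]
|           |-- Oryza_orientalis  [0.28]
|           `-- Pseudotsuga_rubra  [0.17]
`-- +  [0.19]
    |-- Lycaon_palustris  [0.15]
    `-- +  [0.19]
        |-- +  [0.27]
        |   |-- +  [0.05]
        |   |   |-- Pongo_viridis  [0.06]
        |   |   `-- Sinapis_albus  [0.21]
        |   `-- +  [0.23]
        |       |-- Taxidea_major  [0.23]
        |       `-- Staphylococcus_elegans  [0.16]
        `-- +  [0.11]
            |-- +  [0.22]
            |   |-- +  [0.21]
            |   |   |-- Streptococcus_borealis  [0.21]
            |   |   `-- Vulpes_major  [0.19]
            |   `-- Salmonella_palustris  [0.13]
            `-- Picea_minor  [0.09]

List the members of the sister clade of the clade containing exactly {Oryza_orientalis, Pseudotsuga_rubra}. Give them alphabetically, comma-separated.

Ailuropoda_bicolor, Bombus_australis, Bufo_sylvestris, Danio_sylvestris, Gasterosteus_elegans, Microtus_elegans, Rattus_elegans

The clade containing exactly {Oryza_orientalis, Pseudotsuga_rubra} attaches to the tree at the node subtending (((Microtus_elegans,((Bufo_sylvestris,Rattus_elegans),Danio_sylvestris)),(Ailuropoda_bicolor,(Bombus_australis,Gasterosteus_elegans))),(Oryza_orientalis,Pseudotsuga_rubra)).
The other lineage descending from that same node — the sister group — is ((Microtus_elegans,((Bufo_sylvestris,Rattus_elegans),Danio_sylvestris)),(Ailuropoda_bicolor,(Bombus_australis,Gasterosteus_elegans))); its 7 tips in alphabetical order are the answer.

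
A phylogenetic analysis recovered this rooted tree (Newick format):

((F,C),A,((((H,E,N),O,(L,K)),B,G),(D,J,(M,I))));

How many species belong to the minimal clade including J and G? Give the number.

The MRCA of J and G is the node subtending ((((H,E,N),O,(L,K)),B,G),(D,J,(M,I))).
That clade contains 12 terminal taxa: B, D, E, G, H, I, J, K, L, M, N, O.

12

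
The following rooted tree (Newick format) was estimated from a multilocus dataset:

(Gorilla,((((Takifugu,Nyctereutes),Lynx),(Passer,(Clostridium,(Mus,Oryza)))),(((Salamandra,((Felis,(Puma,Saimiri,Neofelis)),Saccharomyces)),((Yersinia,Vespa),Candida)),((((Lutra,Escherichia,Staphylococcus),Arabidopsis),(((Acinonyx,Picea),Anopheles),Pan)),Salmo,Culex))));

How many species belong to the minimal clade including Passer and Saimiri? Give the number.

The MRCA of Passer and Saimiri is the node subtending ((((Takifugu,Nyctereutes),Lynx),(Passer,(Clostridium,(Mus,Oryza)))),(((Salamandra,((Felis,(Puma,Saimiri,Neofelis)),Saccharomyces)),((Yersinia,Vespa),Candida)),((((Lutra,Escherichia,Staphylococcus),Arabidopsis),(((Acinonyx,Picea),Anopheles),Pan)),Salmo,Culex))).
That clade contains 26 terminal taxa: Acinonyx, Anopheles, Arabidopsis, Candida, Clostridium, Culex, Escherichia, Felis, Lutra, Lynx, Mus, Neofelis, Nyctereutes, Oryza, Pan, Passer, Picea, Puma, Saccharomyces, Saimiri, Salamandra, Salmo, Staphylococcus, Takifugu, Vespa, Yersinia.

26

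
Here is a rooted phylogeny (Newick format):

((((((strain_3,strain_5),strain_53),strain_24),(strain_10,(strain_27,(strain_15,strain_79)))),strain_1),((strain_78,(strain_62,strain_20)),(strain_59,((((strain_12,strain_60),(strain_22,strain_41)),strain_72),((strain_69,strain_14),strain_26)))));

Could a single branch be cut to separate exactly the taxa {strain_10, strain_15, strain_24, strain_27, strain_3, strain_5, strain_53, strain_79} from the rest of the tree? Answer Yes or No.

The most recent common ancestor of these taxa subtends ((((strain_3,strain_5),strain_53),strain_24),(strain_10,(strain_27,(strain_15,strain_79)))).
That clade has exactly 8 tips — every listed taxon and nothing else — so the group is monophyletic.

Yes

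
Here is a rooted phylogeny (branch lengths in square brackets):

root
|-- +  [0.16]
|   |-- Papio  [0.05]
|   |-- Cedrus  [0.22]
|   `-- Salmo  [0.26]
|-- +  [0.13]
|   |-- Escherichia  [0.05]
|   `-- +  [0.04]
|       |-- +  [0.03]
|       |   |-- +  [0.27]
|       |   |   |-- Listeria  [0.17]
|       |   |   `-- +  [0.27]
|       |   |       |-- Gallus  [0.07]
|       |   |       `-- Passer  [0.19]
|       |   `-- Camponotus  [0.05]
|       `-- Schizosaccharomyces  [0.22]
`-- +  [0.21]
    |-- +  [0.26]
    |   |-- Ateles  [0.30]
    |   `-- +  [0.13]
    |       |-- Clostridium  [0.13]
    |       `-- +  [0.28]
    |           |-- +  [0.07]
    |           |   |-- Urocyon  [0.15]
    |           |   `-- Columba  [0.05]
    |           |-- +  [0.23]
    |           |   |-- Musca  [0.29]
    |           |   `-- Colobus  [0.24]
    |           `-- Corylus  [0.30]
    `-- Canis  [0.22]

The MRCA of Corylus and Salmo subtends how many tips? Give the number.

17

The MRCA of Corylus and Salmo is the root, so the clade is the entire tree.
That clade contains 17 terminal taxa: Ateles, Camponotus, Canis, Cedrus, Clostridium, Colobus, Columba, Corylus, Escherichia, Gallus, Listeria, Musca, Papio, Passer, Salmo, Schizosaccharomyces, Urocyon.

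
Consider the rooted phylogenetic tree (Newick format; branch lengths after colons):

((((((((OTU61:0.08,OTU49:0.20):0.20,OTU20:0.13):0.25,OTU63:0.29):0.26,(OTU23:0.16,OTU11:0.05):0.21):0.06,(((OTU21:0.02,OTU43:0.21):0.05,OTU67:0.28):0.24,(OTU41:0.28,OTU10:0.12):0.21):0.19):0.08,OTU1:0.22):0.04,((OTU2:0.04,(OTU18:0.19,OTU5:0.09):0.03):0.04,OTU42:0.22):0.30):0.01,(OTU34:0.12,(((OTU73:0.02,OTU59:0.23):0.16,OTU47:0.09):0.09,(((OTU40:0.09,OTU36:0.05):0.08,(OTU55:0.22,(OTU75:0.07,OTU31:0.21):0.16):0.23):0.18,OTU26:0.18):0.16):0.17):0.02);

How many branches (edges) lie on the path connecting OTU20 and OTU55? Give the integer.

The MRCA of OTU20 and OTU55 is the root of the tree.
From OTU20 up to that node: 7 branches. From OTU55 up to the same node: 6 branches. Total: 7 + 6 = 13.

13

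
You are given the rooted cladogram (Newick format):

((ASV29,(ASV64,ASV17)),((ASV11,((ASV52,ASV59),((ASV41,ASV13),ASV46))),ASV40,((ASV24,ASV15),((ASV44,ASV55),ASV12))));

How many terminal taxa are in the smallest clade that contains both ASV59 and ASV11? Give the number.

The MRCA of ASV59 and ASV11 is the node subtending (ASV11,((ASV52,ASV59),((ASV41,ASV13),ASV46))).
That clade contains 6 terminal taxa: ASV11, ASV13, ASV41, ASV46, ASV52, ASV59.

6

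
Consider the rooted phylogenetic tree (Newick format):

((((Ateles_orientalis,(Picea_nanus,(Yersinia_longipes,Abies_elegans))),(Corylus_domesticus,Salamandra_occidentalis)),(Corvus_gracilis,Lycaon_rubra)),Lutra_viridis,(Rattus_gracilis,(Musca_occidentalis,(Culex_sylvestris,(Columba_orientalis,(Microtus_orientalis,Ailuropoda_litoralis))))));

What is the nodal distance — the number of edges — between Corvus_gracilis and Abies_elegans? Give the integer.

7

The MRCA of Corvus_gracilis and Abies_elegans is the node subtending (((Ateles_orientalis,(Picea_nanus,(Yersinia_longipes,Abies_elegans))),(Corylus_domesticus,Salamandra_occidentalis)),(Corvus_gracilis,Lycaon_rubra)).
From Corvus_gracilis up to that node: 2 branches. From Abies_elegans up to the same node: 5 branches. Total: 2 + 5 = 7.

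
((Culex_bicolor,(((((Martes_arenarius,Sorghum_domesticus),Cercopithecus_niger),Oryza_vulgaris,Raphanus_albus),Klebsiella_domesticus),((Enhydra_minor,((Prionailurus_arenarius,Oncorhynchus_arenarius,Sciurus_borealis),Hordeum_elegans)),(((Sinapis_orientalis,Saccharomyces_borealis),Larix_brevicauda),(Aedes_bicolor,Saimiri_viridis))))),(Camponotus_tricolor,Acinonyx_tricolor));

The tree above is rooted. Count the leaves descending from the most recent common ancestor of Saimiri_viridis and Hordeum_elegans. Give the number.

10

The MRCA of Saimiri_viridis and Hordeum_elegans is the node subtending ((Enhydra_minor,((Prionailurus_arenarius,Oncorhynchus_arenarius,Sciurus_borealis),Hordeum_elegans)),(((Sinapis_orientalis,Saccharomyces_borealis),Larix_brevicauda),(Aedes_bicolor,Saimiri_viridis))).
That clade contains 10 terminal taxa: Aedes_bicolor, Enhydra_minor, Hordeum_elegans, Larix_brevicauda, Oncorhynchus_arenarius, Prionailurus_arenarius, Saccharomyces_borealis, Saimiri_viridis, Sciurus_borealis, Sinapis_orientalis.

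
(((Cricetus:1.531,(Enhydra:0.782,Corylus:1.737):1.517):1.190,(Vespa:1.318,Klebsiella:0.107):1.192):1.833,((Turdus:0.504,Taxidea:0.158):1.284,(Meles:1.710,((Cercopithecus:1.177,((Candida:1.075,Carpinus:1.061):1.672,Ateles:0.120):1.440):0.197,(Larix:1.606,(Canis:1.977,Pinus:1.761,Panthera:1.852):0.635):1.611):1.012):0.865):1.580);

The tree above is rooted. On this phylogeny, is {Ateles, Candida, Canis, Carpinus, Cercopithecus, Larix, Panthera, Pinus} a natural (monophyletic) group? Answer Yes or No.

Yes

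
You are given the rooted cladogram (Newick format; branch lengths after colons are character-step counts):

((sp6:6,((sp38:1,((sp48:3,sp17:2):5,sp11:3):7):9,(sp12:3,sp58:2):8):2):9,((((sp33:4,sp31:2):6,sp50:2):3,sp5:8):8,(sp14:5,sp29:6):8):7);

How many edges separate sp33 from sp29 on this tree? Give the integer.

The MRCA of sp33 and sp29 is the node subtending ((((sp33,sp31),sp50),sp5),(sp14,sp29)).
From sp33 up to that node: 4 branches. From sp29 up to the same node: 2 branches. Total: 4 + 2 = 6.

6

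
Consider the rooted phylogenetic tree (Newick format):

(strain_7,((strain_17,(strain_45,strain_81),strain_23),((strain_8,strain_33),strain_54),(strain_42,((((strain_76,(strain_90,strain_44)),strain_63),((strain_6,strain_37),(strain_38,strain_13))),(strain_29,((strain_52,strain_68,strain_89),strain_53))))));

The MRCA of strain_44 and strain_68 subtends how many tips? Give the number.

13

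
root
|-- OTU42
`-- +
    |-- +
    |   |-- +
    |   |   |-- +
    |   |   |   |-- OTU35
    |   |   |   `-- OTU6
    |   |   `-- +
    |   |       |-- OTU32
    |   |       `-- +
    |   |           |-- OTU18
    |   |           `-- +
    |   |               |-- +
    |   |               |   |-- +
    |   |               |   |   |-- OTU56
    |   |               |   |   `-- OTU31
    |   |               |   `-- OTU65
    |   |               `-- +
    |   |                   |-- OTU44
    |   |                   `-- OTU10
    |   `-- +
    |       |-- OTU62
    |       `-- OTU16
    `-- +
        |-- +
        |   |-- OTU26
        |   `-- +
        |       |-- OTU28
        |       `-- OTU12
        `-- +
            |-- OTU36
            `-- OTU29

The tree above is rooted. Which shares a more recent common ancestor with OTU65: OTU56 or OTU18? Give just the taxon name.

OTU56

The MRCA of OTU65 and OTU56 subtends ((OTU56,OTU31),OTU65) (3 taxa).
The MRCA of OTU65 and OTU18 subtends (OTU18,(((OTU56,OTU31),OTU65),(OTU44,OTU10))) (6 taxa).
The first is nested inside the second, so OTU65 shares a more recent common ancestor with OTU56.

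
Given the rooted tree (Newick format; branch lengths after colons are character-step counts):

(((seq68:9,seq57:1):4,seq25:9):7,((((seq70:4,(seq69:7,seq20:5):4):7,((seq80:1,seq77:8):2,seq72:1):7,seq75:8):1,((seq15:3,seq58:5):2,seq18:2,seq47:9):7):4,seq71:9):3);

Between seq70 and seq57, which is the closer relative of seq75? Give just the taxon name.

seq70

The MRCA of seq75 and seq70 subtends ((seq70,(seq69,seq20)),((seq80,seq77),seq72),seq75) (7 taxa).
The MRCA of seq75 and seq57 is the root, subtending the entire tree (15 taxa).
The first is nested inside the second, so seq75 shares a more recent common ancestor with seq70.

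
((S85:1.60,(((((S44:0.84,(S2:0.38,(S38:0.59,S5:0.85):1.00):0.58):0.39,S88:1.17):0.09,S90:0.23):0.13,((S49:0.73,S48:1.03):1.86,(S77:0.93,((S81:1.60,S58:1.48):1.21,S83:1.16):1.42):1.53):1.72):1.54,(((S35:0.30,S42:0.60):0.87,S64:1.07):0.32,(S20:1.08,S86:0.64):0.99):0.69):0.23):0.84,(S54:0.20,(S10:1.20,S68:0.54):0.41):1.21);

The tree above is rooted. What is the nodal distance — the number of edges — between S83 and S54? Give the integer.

The MRCA of S83 and S54 is the root of the tree.
From S83 up to that node: 7 branches. From S54 up to the same node: 2 branches. Total: 7 + 2 = 9.

9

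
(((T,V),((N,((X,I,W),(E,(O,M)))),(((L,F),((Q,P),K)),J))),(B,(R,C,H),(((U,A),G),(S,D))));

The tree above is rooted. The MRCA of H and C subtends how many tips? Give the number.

The MRCA of H and C is the node subtending (R,C,H).
That clade contains 3 terminal taxa: C, H, R.

3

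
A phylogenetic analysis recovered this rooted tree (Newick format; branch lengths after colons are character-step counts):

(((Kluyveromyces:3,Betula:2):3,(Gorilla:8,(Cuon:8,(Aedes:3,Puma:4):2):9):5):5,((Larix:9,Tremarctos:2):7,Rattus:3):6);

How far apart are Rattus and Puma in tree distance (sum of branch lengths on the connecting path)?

34

The path runs Rattus → … → MRCA → … → Puma; the MRCA is the root of the tree.
Branch lengths along that path: 3 + 6 + 5 + 5 + 9 + 2 + 4 = 34.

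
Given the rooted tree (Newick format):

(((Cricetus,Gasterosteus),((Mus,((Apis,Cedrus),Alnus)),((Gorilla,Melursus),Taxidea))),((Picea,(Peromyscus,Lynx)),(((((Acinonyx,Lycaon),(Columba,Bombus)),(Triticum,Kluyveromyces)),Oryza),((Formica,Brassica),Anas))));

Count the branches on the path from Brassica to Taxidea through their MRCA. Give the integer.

The MRCA of Brassica and Taxidea is the root of the tree.
From Brassica up to that node: 5 branches. From Taxidea up to the same node: 4 branches. Total: 5 + 4 = 9.

9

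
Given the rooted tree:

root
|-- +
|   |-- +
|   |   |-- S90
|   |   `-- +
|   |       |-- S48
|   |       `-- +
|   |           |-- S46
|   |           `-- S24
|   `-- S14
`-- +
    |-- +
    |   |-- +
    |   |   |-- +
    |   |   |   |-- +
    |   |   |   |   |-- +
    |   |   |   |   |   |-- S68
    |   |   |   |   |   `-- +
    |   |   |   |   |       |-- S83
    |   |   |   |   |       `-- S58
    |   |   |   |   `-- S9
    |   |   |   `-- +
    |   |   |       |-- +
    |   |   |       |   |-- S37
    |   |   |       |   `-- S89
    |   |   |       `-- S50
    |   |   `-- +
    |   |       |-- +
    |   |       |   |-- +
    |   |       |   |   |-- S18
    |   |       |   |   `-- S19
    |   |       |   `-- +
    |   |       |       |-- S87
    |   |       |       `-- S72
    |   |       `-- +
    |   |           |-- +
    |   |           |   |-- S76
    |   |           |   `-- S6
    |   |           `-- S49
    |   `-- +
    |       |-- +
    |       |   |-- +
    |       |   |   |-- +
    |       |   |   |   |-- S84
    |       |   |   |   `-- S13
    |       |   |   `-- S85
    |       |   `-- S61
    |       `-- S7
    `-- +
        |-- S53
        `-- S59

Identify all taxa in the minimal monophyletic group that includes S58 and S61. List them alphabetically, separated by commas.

Tracing S58: it sits inside (S83,S58).
Tracing S61: it sits inside (((S84,S13),S85),S61).
The smallest clade enclosing both is (((((S68,(S83,S58)),S9),((S37,S89),S50)),(((S18,S19),(S87,S72)),((S76,S6),S49))),((((S84,S13),S85),S61),S7)); the answer is its 19 terminal taxa in alphabetical order.

S13, S18, S19, S37, S49, S50, S58, S6, S61, S68, S7, S72, S76, S83, S84, S85, S87, S89, S9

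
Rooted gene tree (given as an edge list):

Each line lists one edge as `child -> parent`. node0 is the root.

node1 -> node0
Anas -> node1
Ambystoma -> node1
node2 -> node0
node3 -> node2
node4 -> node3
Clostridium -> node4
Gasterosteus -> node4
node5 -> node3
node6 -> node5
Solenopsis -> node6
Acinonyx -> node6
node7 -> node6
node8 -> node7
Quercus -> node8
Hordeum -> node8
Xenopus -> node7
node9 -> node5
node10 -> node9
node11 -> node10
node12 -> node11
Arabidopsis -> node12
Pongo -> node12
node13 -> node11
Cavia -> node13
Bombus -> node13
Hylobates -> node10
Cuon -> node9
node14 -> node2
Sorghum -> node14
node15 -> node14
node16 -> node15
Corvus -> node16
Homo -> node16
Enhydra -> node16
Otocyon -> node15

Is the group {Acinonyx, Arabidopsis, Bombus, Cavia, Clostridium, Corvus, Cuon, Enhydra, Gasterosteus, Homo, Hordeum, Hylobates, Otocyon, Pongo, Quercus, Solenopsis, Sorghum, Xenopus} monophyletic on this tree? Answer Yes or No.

The most recent common ancestor of these taxa subtends (((Clostridium,Gasterosteus),((Solenopsis,Acinonyx,((Quercus,Hordeum),Xenopus)),((((Arabidopsis,Pongo),(Cavia,Bombus)),Hylobates),Cuon))),(Sorghum,((Corvus,Homo,Enhydra),Otocyon))).
That clade has exactly 18 tips — every listed taxon and nothing else — so the group is monophyletic.

Yes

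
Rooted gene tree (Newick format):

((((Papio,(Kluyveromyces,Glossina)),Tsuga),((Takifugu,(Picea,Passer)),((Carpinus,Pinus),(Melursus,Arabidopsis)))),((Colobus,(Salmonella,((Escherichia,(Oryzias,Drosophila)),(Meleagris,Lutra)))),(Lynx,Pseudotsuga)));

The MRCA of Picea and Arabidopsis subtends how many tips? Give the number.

The MRCA of Picea and Arabidopsis is the node subtending ((Takifugu,(Picea,Passer)),((Carpinus,Pinus),(Melursus,Arabidopsis))).
That clade contains 7 terminal taxa: Arabidopsis, Carpinus, Melursus, Passer, Picea, Pinus, Takifugu.

7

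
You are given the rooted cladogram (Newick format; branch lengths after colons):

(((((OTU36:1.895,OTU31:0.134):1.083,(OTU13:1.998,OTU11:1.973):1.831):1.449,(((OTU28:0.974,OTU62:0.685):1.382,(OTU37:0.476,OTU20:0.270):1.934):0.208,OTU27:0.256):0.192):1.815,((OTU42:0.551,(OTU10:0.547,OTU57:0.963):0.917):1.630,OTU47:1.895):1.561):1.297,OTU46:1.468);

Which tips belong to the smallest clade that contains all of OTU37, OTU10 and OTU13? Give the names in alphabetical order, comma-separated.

OTU10, OTU11, OTU13, OTU20, OTU27, OTU28, OTU31, OTU36, OTU37, OTU42, OTU47, OTU57, OTU62

Tracing OTU37: it sits inside (OTU37,OTU20).
Tracing OTU10: it sits inside (OTU10,OTU57).
Tracing OTU13: it sits inside (OTU13,OTU11).
The smallest clade enclosing all 3 is ((((OTU36,OTU31),(OTU13,OTU11)),(((OTU28,OTU62),(OTU37,OTU20)),OTU27)),((OTU42,(OTU10,OTU57)),OTU47)); the answer is its 13 terminal taxa in alphabetical order.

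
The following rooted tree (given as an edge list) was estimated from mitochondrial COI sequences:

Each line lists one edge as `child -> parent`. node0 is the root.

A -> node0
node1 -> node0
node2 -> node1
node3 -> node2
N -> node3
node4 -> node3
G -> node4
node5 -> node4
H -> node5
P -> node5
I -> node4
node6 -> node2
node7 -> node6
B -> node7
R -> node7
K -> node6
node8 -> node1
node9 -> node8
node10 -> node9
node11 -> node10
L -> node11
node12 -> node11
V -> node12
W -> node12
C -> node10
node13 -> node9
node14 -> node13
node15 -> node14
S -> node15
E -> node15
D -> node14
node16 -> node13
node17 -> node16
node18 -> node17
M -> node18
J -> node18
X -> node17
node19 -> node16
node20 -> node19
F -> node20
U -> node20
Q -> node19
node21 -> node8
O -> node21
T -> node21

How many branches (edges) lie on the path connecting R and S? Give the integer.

10

The MRCA of R and S is the node subtending (((N,(G,(H,P),I)),((B,R),K)),((((L,(V,W)),C),(((S,E),D),(((M,J),X),((F,U),Q)))),(O,T))).
From R up to that node: 4 branches. From S up to the same node: 6 branches. Total: 4 + 6 = 10.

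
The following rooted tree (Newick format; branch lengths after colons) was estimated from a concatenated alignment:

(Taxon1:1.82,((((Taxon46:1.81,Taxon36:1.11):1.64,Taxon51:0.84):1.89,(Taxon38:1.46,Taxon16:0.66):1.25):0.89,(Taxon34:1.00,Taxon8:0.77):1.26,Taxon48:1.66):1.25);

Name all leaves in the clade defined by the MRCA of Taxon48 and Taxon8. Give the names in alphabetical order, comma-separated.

Taxon16, Taxon34, Taxon36, Taxon38, Taxon46, Taxon48, Taxon51, Taxon8

Tracing Taxon48: it sits inside ((((Taxon46,Taxon36),Taxon51),(Taxon38,Taxon16)),(Taxon34,Taxon8),Taxon48).
Tracing Taxon8: it sits inside (Taxon34,Taxon8).
The smallest clade enclosing both is ((((Taxon46,Taxon36),Taxon51),(Taxon38,Taxon16)),(Taxon34,Taxon8),Taxon48); the answer is its 8 terminal taxa in alphabetical order.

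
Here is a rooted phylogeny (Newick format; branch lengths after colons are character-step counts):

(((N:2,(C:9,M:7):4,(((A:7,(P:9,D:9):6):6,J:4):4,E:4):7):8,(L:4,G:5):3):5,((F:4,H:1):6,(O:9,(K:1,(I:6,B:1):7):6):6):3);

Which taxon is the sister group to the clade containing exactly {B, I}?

K

The clade containing exactly {B, I} attaches to the tree at the node subtending (K,(I,B)).
The other lineage descending from that same node — the sister group — is the single tip K.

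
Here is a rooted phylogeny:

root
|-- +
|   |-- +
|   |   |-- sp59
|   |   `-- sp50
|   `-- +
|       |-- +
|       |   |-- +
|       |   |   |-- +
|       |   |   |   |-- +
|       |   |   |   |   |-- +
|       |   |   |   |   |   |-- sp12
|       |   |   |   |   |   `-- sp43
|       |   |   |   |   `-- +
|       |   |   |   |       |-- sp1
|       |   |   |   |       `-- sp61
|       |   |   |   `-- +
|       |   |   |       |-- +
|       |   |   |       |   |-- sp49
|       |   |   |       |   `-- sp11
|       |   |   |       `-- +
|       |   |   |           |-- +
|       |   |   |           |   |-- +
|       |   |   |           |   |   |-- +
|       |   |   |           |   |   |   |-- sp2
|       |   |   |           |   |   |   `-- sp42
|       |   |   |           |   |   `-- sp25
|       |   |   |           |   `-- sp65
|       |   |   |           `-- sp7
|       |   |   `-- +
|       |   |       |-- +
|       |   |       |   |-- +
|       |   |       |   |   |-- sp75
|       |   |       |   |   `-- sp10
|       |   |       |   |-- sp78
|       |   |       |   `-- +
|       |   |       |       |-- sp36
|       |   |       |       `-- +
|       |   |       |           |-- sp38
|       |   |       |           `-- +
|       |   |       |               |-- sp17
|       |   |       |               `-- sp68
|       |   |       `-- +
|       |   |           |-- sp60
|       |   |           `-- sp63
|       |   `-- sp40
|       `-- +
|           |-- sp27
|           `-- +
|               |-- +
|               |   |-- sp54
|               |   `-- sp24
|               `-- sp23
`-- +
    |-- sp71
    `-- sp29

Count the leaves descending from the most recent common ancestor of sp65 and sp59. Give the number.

The MRCA of sp65 and sp59 is the node subtending ((sp59,sp50),((((((sp12,sp43),(sp1,sp61)),((sp49,sp11),((((sp2,sp42),sp25),sp65),sp7))),(((sp75,sp10),sp78,(sp36,(sp38,(sp17,sp68)))),(sp60,sp63))),sp40),(sp27,((sp54,sp24),sp23)))).
That clade contains 27 terminal taxa: sp1, sp10, sp11, sp12, sp17, sp2, sp23, sp24, sp25, sp27, sp36, sp38, sp40, sp42, sp43, sp49, sp50, sp54, sp59, sp60, sp61, sp63, sp65, sp68, sp7, sp75, sp78.

27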